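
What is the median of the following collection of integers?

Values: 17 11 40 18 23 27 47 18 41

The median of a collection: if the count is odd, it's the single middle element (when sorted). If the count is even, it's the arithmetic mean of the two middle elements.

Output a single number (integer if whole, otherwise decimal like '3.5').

Step 1: insert 17 -> lo=[17] (size 1, max 17) hi=[] (size 0) -> median=17
Step 2: insert 11 -> lo=[11] (size 1, max 11) hi=[17] (size 1, min 17) -> median=14
Step 3: insert 40 -> lo=[11, 17] (size 2, max 17) hi=[40] (size 1, min 40) -> median=17
Step 4: insert 18 -> lo=[11, 17] (size 2, max 17) hi=[18, 40] (size 2, min 18) -> median=17.5
Step 5: insert 23 -> lo=[11, 17, 18] (size 3, max 18) hi=[23, 40] (size 2, min 23) -> median=18
Step 6: insert 27 -> lo=[11, 17, 18] (size 3, max 18) hi=[23, 27, 40] (size 3, min 23) -> median=20.5
Step 7: insert 47 -> lo=[11, 17, 18, 23] (size 4, max 23) hi=[27, 40, 47] (size 3, min 27) -> median=23
Step 8: insert 18 -> lo=[11, 17, 18, 18] (size 4, max 18) hi=[23, 27, 40, 47] (size 4, min 23) -> median=20.5
Step 9: insert 41 -> lo=[11, 17, 18, 18, 23] (size 5, max 23) hi=[27, 40, 41, 47] (size 4, min 27) -> median=23

Answer: 23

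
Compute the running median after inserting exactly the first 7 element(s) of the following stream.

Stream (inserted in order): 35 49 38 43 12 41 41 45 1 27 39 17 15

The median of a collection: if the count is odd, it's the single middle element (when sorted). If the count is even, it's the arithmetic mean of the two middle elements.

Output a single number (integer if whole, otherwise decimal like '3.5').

Step 1: insert 35 -> lo=[35] (size 1, max 35) hi=[] (size 0) -> median=35
Step 2: insert 49 -> lo=[35] (size 1, max 35) hi=[49] (size 1, min 49) -> median=42
Step 3: insert 38 -> lo=[35, 38] (size 2, max 38) hi=[49] (size 1, min 49) -> median=38
Step 4: insert 43 -> lo=[35, 38] (size 2, max 38) hi=[43, 49] (size 2, min 43) -> median=40.5
Step 5: insert 12 -> lo=[12, 35, 38] (size 3, max 38) hi=[43, 49] (size 2, min 43) -> median=38
Step 6: insert 41 -> lo=[12, 35, 38] (size 3, max 38) hi=[41, 43, 49] (size 3, min 41) -> median=39.5
Step 7: insert 41 -> lo=[12, 35, 38, 41] (size 4, max 41) hi=[41, 43, 49] (size 3, min 41) -> median=41

Answer: 41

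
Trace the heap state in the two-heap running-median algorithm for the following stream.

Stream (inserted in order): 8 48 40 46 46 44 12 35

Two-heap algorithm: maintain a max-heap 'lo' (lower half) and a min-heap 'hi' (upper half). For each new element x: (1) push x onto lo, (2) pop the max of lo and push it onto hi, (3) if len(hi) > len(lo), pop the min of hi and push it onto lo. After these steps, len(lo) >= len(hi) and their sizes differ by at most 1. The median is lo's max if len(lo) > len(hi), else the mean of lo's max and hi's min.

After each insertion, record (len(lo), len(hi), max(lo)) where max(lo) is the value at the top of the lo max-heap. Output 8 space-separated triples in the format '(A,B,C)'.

Step 1: insert 8 -> lo=[8] hi=[] -> (len(lo)=1, len(hi)=0, max(lo)=8)
Step 2: insert 48 -> lo=[8] hi=[48] -> (len(lo)=1, len(hi)=1, max(lo)=8)
Step 3: insert 40 -> lo=[8, 40] hi=[48] -> (len(lo)=2, len(hi)=1, max(lo)=40)
Step 4: insert 46 -> lo=[8, 40] hi=[46, 48] -> (len(lo)=2, len(hi)=2, max(lo)=40)
Step 5: insert 46 -> lo=[8, 40, 46] hi=[46, 48] -> (len(lo)=3, len(hi)=2, max(lo)=46)
Step 6: insert 44 -> lo=[8, 40, 44] hi=[46, 46, 48] -> (len(lo)=3, len(hi)=3, max(lo)=44)
Step 7: insert 12 -> lo=[8, 12, 40, 44] hi=[46, 46, 48] -> (len(lo)=4, len(hi)=3, max(lo)=44)
Step 8: insert 35 -> lo=[8, 12, 35, 40] hi=[44, 46, 46, 48] -> (len(lo)=4, len(hi)=4, max(lo)=40)

Answer: (1,0,8) (1,1,8) (2,1,40) (2,2,40) (3,2,46) (3,3,44) (4,3,44) (4,4,40)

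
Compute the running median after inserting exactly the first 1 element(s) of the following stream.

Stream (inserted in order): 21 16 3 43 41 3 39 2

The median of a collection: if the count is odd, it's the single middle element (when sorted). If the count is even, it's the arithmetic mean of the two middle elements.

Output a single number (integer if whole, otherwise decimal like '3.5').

Step 1: insert 21 -> lo=[21] (size 1, max 21) hi=[] (size 0) -> median=21

Answer: 21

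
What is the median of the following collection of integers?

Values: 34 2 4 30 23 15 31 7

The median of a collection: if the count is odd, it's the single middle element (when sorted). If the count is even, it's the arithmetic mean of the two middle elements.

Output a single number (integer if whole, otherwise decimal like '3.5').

Step 1: insert 34 -> lo=[34] (size 1, max 34) hi=[] (size 0) -> median=34
Step 2: insert 2 -> lo=[2] (size 1, max 2) hi=[34] (size 1, min 34) -> median=18
Step 3: insert 4 -> lo=[2, 4] (size 2, max 4) hi=[34] (size 1, min 34) -> median=4
Step 4: insert 30 -> lo=[2, 4] (size 2, max 4) hi=[30, 34] (size 2, min 30) -> median=17
Step 5: insert 23 -> lo=[2, 4, 23] (size 3, max 23) hi=[30, 34] (size 2, min 30) -> median=23
Step 6: insert 15 -> lo=[2, 4, 15] (size 3, max 15) hi=[23, 30, 34] (size 3, min 23) -> median=19
Step 7: insert 31 -> lo=[2, 4, 15, 23] (size 4, max 23) hi=[30, 31, 34] (size 3, min 30) -> median=23
Step 8: insert 7 -> lo=[2, 4, 7, 15] (size 4, max 15) hi=[23, 30, 31, 34] (size 4, min 23) -> median=19

Answer: 19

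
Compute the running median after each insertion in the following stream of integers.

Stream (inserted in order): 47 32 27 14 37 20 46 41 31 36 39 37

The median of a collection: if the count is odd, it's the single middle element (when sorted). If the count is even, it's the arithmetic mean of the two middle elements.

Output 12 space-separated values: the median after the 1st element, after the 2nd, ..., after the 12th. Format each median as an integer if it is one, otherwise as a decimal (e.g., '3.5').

Step 1: insert 47 -> lo=[47] (size 1, max 47) hi=[] (size 0) -> median=47
Step 2: insert 32 -> lo=[32] (size 1, max 32) hi=[47] (size 1, min 47) -> median=39.5
Step 3: insert 27 -> lo=[27, 32] (size 2, max 32) hi=[47] (size 1, min 47) -> median=32
Step 4: insert 14 -> lo=[14, 27] (size 2, max 27) hi=[32, 47] (size 2, min 32) -> median=29.5
Step 5: insert 37 -> lo=[14, 27, 32] (size 3, max 32) hi=[37, 47] (size 2, min 37) -> median=32
Step 6: insert 20 -> lo=[14, 20, 27] (size 3, max 27) hi=[32, 37, 47] (size 3, min 32) -> median=29.5
Step 7: insert 46 -> lo=[14, 20, 27, 32] (size 4, max 32) hi=[37, 46, 47] (size 3, min 37) -> median=32
Step 8: insert 41 -> lo=[14, 20, 27, 32] (size 4, max 32) hi=[37, 41, 46, 47] (size 4, min 37) -> median=34.5
Step 9: insert 31 -> lo=[14, 20, 27, 31, 32] (size 5, max 32) hi=[37, 41, 46, 47] (size 4, min 37) -> median=32
Step 10: insert 36 -> lo=[14, 20, 27, 31, 32] (size 5, max 32) hi=[36, 37, 41, 46, 47] (size 5, min 36) -> median=34
Step 11: insert 39 -> lo=[14, 20, 27, 31, 32, 36] (size 6, max 36) hi=[37, 39, 41, 46, 47] (size 5, min 37) -> median=36
Step 12: insert 37 -> lo=[14, 20, 27, 31, 32, 36] (size 6, max 36) hi=[37, 37, 39, 41, 46, 47] (size 6, min 37) -> median=36.5

Answer: 47 39.5 32 29.5 32 29.5 32 34.5 32 34 36 36.5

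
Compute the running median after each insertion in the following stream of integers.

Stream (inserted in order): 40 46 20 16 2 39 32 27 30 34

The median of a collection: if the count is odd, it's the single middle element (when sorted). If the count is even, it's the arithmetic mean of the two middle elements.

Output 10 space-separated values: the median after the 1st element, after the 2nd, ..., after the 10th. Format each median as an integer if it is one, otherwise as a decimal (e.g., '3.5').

Step 1: insert 40 -> lo=[40] (size 1, max 40) hi=[] (size 0) -> median=40
Step 2: insert 46 -> lo=[40] (size 1, max 40) hi=[46] (size 1, min 46) -> median=43
Step 3: insert 20 -> lo=[20, 40] (size 2, max 40) hi=[46] (size 1, min 46) -> median=40
Step 4: insert 16 -> lo=[16, 20] (size 2, max 20) hi=[40, 46] (size 2, min 40) -> median=30
Step 5: insert 2 -> lo=[2, 16, 20] (size 3, max 20) hi=[40, 46] (size 2, min 40) -> median=20
Step 6: insert 39 -> lo=[2, 16, 20] (size 3, max 20) hi=[39, 40, 46] (size 3, min 39) -> median=29.5
Step 7: insert 32 -> lo=[2, 16, 20, 32] (size 4, max 32) hi=[39, 40, 46] (size 3, min 39) -> median=32
Step 8: insert 27 -> lo=[2, 16, 20, 27] (size 4, max 27) hi=[32, 39, 40, 46] (size 4, min 32) -> median=29.5
Step 9: insert 30 -> lo=[2, 16, 20, 27, 30] (size 5, max 30) hi=[32, 39, 40, 46] (size 4, min 32) -> median=30
Step 10: insert 34 -> lo=[2, 16, 20, 27, 30] (size 5, max 30) hi=[32, 34, 39, 40, 46] (size 5, min 32) -> median=31

Answer: 40 43 40 30 20 29.5 32 29.5 30 31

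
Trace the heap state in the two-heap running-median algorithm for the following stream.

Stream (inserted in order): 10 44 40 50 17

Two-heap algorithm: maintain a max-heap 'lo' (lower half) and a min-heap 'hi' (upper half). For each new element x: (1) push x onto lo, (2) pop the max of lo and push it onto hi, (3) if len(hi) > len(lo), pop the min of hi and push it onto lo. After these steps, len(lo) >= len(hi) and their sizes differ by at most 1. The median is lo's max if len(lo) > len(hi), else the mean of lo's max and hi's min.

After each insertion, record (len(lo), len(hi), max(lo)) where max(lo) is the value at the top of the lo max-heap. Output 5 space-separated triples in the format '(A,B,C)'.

Step 1: insert 10 -> lo=[10] hi=[] -> (len(lo)=1, len(hi)=0, max(lo)=10)
Step 2: insert 44 -> lo=[10] hi=[44] -> (len(lo)=1, len(hi)=1, max(lo)=10)
Step 3: insert 40 -> lo=[10, 40] hi=[44] -> (len(lo)=2, len(hi)=1, max(lo)=40)
Step 4: insert 50 -> lo=[10, 40] hi=[44, 50] -> (len(lo)=2, len(hi)=2, max(lo)=40)
Step 5: insert 17 -> lo=[10, 17, 40] hi=[44, 50] -> (len(lo)=3, len(hi)=2, max(lo)=40)

Answer: (1,0,10) (1,1,10) (2,1,40) (2,2,40) (3,2,40)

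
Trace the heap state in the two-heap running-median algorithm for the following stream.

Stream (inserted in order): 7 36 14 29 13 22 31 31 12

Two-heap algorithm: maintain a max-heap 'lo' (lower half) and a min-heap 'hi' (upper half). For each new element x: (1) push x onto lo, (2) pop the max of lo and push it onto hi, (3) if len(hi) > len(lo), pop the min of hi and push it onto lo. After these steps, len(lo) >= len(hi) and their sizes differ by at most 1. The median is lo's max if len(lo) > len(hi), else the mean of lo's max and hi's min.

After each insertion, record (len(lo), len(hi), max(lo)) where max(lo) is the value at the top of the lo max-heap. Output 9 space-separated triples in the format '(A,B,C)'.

Answer: (1,0,7) (1,1,7) (2,1,14) (2,2,14) (3,2,14) (3,3,14) (4,3,22) (4,4,22) (5,4,22)

Derivation:
Step 1: insert 7 -> lo=[7] hi=[] -> (len(lo)=1, len(hi)=0, max(lo)=7)
Step 2: insert 36 -> lo=[7] hi=[36] -> (len(lo)=1, len(hi)=1, max(lo)=7)
Step 3: insert 14 -> lo=[7, 14] hi=[36] -> (len(lo)=2, len(hi)=1, max(lo)=14)
Step 4: insert 29 -> lo=[7, 14] hi=[29, 36] -> (len(lo)=2, len(hi)=2, max(lo)=14)
Step 5: insert 13 -> lo=[7, 13, 14] hi=[29, 36] -> (len(lo)=3, len(hi)=2, max(lo)=14)
Step 6: insert 22 -> lo=[7, 13, 14] hi=[22, 29, 36] -> (len(lo)=3, len(hi)=3, max(lo)=14)
Step 7: insert 31 -> lo=[7, 13, 14, 22] hi=[29, 31, 36] -> (len(lo)=4, len(hi)=3, max(lo)=22)
Step 8: insert 31 -> lo=[7, 13, 14, 22] hi=[29, 31, 31, 36] -> (len(lo)=4, len(hi)=4, max(lo)=22)
Step 9: insert 12 -> lo=[7, 12, 13, 14, 22] hi=[29, 31, 31, 36] -> (len(lo)=5, len(hi)=4, max(lo)=22)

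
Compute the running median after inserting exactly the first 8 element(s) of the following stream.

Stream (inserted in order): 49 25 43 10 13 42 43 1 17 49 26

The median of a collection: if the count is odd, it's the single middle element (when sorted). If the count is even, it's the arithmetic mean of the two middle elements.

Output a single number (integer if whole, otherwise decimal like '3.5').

Step 1: insert 49 -> lo=[49] (size 1, max 49) hi=[] (size 0) -> median=49
Step 2: insert 25 -> lo=[25] (size 1, max 25) hi=[49] (size 1, min 49) -> median=37
Step 3: insert 43 -> lo=[25, 43] (size 2, max 43) hi=[49] (size 1, min 49) -> median=43
Step 4: insert 10 -> lo=[10, 25] (size 2, max 25) hi=[43, 49] (size 2, min 43) -> median=34
Step 5: insert 13 -> lo=[10, 13, 25] (size 3, max 25) hi=[43, 49] (size 2, min 43) -> median=25
Step 6: insert 42 -> lo=[10, 13, 25] (size 3, max 25) hi=[42, 43, 49] (size 3, min 42) -> median=33.5
Step 7: insert 43 -> lo=[10, 13, 25, 42] (size 4, max 42) hi=[43, 43, 49] (size 3, min 43) -> median=42
Step 8: insert 1 -> lo=[1, 10, 13, 25] (size 4, max 25) hi=[42, 43, 43, 49] (size 4, min 42) -> median=33.5

Answer: 33.5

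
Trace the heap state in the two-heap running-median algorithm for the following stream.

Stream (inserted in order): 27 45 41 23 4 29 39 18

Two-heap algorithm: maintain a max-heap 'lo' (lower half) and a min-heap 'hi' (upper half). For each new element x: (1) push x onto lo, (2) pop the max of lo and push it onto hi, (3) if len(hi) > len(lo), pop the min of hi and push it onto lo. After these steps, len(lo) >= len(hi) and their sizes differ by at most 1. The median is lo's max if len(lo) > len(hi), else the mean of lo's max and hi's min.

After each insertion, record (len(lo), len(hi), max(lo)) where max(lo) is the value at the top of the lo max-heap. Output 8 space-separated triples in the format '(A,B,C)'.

Step 1: insert 27 -> lo=[27] hi=[] -> (len(lo)=1, len(hi)=0, max(lo)=27)
Step 2: insert 45 -> lo=[27] hi=[45] -> (len(lo)=1, len(hi)=1, max(lo)=27)
Step 3: insert 41 -> lo=[27, 41] hi=[45] -> (len(lo)=2, len(hi)=1, max(lo)=41)
Step 4: insert 23 -> lo=[23, 27] hi=[41, 45] -> (len(lo)=2, len(hi)=2, max(lo)=27)
Step 5: insert 4 -> lo=[4, 23, 27] hi=[41, 45] -> (len(lo)=3, len(hi)=2, max(lo)=27)
Step 6: insert 29 -> lo=[4, 23, 27] hi=[29, 41, 45] -> (len(lo)=3, len(hi)=3, max(lo)=27)
Step 7: insert 39 -> lo=[4, 23, 27, 29] hi=[39, 41, 45] -> (len(lo)=4, len(hi)=3, max(lo)=29)
Step 8: insert 18 -> lo=[4, 18, 23, 27] hi=[29, 39, 41, 45] -> (len(lo)=4, len(hi)=4, max(lo)=27)

Answer: (1,0,27) (1,1,27) (2,1,41) (2,2,27) (3,2,27) (3,3,27) (4,3,29) (4,4,27)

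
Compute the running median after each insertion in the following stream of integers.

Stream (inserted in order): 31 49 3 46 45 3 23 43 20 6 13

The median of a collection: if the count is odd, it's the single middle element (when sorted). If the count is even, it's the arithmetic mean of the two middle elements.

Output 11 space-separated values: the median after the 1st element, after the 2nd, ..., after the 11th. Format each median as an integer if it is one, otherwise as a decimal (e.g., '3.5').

Step 1: insert 31 -> lo=[31] (size 1, max 31) hi=[] (size 0) -> median=31
Step 2: insert 49 -> lo=[31] (size 1, max 31) hi=[49] (size 1, min 49) -> median=40
Step 3: insert 3 -> lo=[3, 31] (size 2, max 31) hi=[49] (size 1, min 49) -> median=31
Step 4: insert 46 -> lo=[3, 31] (size 2, max 31) hi=[46, 49] (size 2, min 46) -> median=38.5
Step 5: insert 45 -> lo=[3, 31, 45] (size 3, max 45) hi=[46, 49] (size 2, min 46) -> median=45
Step 6: insert 3 -> lo=[3, 3, 31] (size 3, max 31) hi=[45, 46, 49] (size 3, min 45) -> median=38
Step 7: insert 23 -> lo=[3, 3, 23, 31] (size 4, max 31) hi=[45, 46, 49] (size 3, min 45) -> median=31
Step 8: insert 43 -> lo=[3, 3, 23, 31] (size 4, max 31) hi=[43, 45, 46, 49] (size 4, min 43) -> median=37
Step 9: insert 20 -> lo=[3, 3, 20, 23, 31] (size 5, max 31) hi=[43, 45, 46, 49] (size 4, min 43) -> median=31
Step 10: insert 6 -> lo=[3, 3, 6, 20, 23] (size 5, max 23) hi=[31, 43, 45, 46, 49] (size 5, min 31) -> median=27
Step 11: insert 13 -> lo=[3, 3, 6, 13, 20, 23] (size 6, max 23) hi=[31, 43, 45, 46, 49] (size 5, min 31) -> median=23

Answer: 31 40 31 38.5 45 38 31 37 31 27 23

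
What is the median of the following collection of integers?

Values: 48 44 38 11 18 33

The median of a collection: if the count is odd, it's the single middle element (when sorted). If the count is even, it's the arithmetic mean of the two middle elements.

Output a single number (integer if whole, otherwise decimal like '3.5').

Step 1: insert 48 -> lo=[48] (size 1, max 48) hi=[] (size 0) -> median=48
Step 2: insert 44 -> lo=[44] (size 1, max 44) hi=[48] (size 1, min 48) -> median=46
Step 3: insert 38 -> lo=[38, 44] (size 2, max 44) hi=[48] (size 1, min 48) -> median=44
Step 4: insert 11 -> lo=[11, 38] (size 2, max 38) hi=[44, 48] (size 2, min 44) -> median=41
Step 5: insert 18 -> lo=[11, 18, 38] (size 3, max 38) hi=[44, 48] (size 2, min 44) -> median=38
Step 6: insert 33 -> lo=[11, 18, 33] (size 3, max 33) hi=[38, 44, 48] (size 3, min 38) -> median=35.5

Answer: 35.5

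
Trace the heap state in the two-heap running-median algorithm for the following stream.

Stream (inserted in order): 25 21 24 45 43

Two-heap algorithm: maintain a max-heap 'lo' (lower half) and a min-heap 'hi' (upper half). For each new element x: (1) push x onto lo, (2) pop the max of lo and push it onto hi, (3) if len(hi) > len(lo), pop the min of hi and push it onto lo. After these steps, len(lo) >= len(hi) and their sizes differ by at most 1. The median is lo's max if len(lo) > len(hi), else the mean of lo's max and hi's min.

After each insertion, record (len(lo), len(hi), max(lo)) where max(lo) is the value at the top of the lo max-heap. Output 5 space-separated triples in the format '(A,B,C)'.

Answer: (1,0,25) (1,1,21) (2,1,24) (2,2,24) (3,2,25)

Derivation:
Step 1: insert 25 -> lo=[25] hi=[] -> (len(lo)=1, len(hi)=0, max(lo)=25)
Step 2: insert 21 -> lo=[21] hi=[25] -> (len(lo)=1, len(hi)=1, max(lo)=21)
Step 3: insert 24 -> lo=[21, 24] hi=[25] -> (len(lo)=2, len(hi)=1, max(lo)=24)
Step 4: insert 45 -> lo=[21, 24] hi=[25, 45] -> (len(lo)=2, len(hi)=2, max(lo)=24)
Step 5: insert 43 -> lo=[21, 24, 25] hi=[43, 45] -> (len(lo)=3, len(hi)=2, max(lo)=25)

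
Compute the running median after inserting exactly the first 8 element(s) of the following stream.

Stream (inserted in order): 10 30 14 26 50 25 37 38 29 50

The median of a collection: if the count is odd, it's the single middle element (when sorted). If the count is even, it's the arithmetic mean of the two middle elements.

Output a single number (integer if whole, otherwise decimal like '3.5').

Step 1: insert 10 -> lo=[10] (size 1, max 10) hi=[] (size 0) -> median=10
Step 2: insert 30 -> lo=[10] (size 1, max 10) hi=[30] (size 1, min 30) -> median=20
Step 3: insert 14 -> lo=[10, 14] (size 2, max 14) hi=[30] (size 1, min 30) -> median=14
Step 4: insert 26 -> lo=[10, 14] (size 2, max 14) hi=[26, 30] (size 2, min 26) -> median=20
Step 5: insert 50 -> lo=[10, 14, 26] (size 3, max 26) hi=[30, 50] (size 2, min 30) -> median=26
Step 6: insert 25 -> lo=[10, 14, 25] (size 3, max 25) hi=[26, 30, 50] (size 3, min 26) -> median=25.5
Step 7: insert 37 -> lo=[10, 14, 25, 26] (size 4, max 26) hi=[30, 37, 50] (size 3, min 30) -> median=26
Step 8: insert 38 -> lo=[10, 14, 25, 26] (size 4, max 26) hi=[30, 37, 38, 50] (size 4, min 30) -> median=28

Answer: 28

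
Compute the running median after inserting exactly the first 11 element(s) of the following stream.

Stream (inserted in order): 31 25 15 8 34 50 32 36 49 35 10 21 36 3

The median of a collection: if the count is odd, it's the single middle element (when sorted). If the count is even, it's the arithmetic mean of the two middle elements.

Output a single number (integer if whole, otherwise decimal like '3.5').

Step 1: insert 31 -> lo=[31] (size 1, max 31) hi=[] (size 0) -> median=31
Step 2: insert 25 -> lo=[25] (size 1, max 25) hi=[31] (size 1, min 31) -> median=28
Step 3: insert 15 -> lo=[15, 25] (size 2, max 25) hi=[31] (size 1, min 31) -> median=25
Step 4: insert 8 -> lo=[8, 15] (size 2, max 15) hi=[25, 31] (size 2, min 25) -> median=20
Step 5: insert 34 -> lo=[8, 15, 25] (size 3, max 25) hi=[31, 34] (size 2, min 31) -> median=25
Step 6: insert 50 -> lo=[8, 15, 25] (size 3, max 25) hi=[31, 34, 50] (size 3, min 31) -> median=28
Step 7: insert 32 -> lo=[8, 15, 25, 31] (size 4, max 31) hi=[32, 34, 50] (size 3, min 32) -> median=31
Step 8: insert 36 -> lo=[8, 15, 25, 31] (size 4, max 31) hi=[32, 34, 36, 50] (size 4, min 32) -> median=31.5
Step 9: insert 49 -> lo=[8, 15, 25, 31, 32] (size 5, max 32) hi=[34, 36, 49, 50] (size 4, min 34) -> median=32
Step 10: insert 35 -> lo=[8, 15, 25, 31, 32] (size 5, max 32) hi=[34, 35, 36, 49, 50] (size 5, min 34) -> median=33
Step 11: insert 10 -> lo=[8, 10, 15, 25, 31, 32] (size 6, max 32) hi=[34, 35, 36, 49, 50] (size 5, min 34) -> median=32

Answer: 32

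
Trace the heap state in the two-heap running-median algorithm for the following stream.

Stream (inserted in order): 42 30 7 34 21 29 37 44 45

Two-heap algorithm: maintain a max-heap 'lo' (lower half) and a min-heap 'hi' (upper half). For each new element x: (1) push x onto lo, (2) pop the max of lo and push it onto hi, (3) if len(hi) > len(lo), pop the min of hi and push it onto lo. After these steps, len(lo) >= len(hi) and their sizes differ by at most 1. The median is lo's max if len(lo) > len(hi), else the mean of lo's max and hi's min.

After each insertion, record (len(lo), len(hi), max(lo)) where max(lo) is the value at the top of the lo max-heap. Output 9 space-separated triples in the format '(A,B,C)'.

Step 1: insert 42 -> lo=[42] hi=[] -> (len(lo)=1, len(hi)=0, max(lo)=42)
Step 2: insert 30 -> lo=[30] hi=[42] -> (len(lo)=1, len(hi)=1, max(lo)=30)
Step 3: insert 7 -> lo=[7, 30] hi=[42] -> (len(lo)=2, len(hi)=1, max(lo)=30)
Step 4: insert 34 -> lo=[7, 30] hi=[34, 42] -> (len(lo)=2, len(hi)=2, max(lo)=30)
Step 5: insert 21 -> lo=[7, 21, 30] hi=[34, 42] -> (len(lo)=3, len(hi)=2, max(lo)=30)
Step 6: insert 29 -> lo=[7, 21, 29] hi=[30, 34, 42] -> (len(lo)=3, len(hi)=3, max(lo)=29)
Step 7: insert 37 -> lo=[7, 21, 29, 30] hi=[34, 37, 42] -> (len(lo)=4, len(hi)=3, max(lo)=30)
Step 8: insert 44 -> lo=[7, 21, 29, 30] hi=[34, 37, 42, 44] -> (len(lo)=4, len(hi)=4, max(lo)=30)
Step 9: insert 45 -> lo=[7, 21, 29, 30, 34] hi=[37, 42, 44, 45] -> (len(lo)=5, len(hi)=4, max(lo)=34)

Answer: (1,0,42) (1,1,30) (2,1,30) (2,2,30) (3,2,30) (3,3,29) (4,3,30) (4,4,30) (5,4,34)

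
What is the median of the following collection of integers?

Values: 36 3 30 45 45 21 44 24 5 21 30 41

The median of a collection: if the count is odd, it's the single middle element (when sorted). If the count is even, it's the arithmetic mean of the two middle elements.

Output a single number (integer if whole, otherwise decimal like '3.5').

Answer: 30

Derivation:
Step 1: insert 36 -> lo=[36] (size 1, max 36) hi=[] (size 0) -> median=36
Step 2: insert 3 -> lo=[3] (size 1, max 3) hi=[36] (size 1, min 36) -> median=19.5
Step 3: insert 30 -> lo=[3, 30] (size 2, max 30) hi=[36] (size 1, min 36) -> median=30
Step 4: insert 45 -> lo=[3, 30] (size 2, max 30) hi=[36, 45] (size 2, min 36) -> median=33
Step 5: insert 45 -> lo=[3, 30, 36] (size 3, max 36) hi=[45, 45] (size 2, min 45) -> median=36
Step 6: insert 21 -> lo=[3, 21, 30] (size 3, max 30) hi=[36, 45, 45] (size 3, min 36) -> median=33
Step 7: insert 44 -> lo=[3, 21, 30, 36] (size 4, max 36) hi=[44, 45, 45] (size 3, min 44) -> median=36
Step 8: insert 24 -> lo=[3, 21, 24, 30] (size 4, max 30) hi=[36, 44, 45, 45] (size 4, min 36) -> median=33
Step 9: insert 5 -> lo=[3, 5, 21, 24, 30] (size 5, max 30) hi=[36, 44, 45, 45] (size 4, min 36) -> median=30
Step 10: insert 21 -> lo=[3, 5, 21, 21, 24] (size 5, max 24) hi=[30, 36, 44, 45, 45] (size 5, min 30) -> median=27
Step 11: insert 30 -> lo=[3, 5, 21, 21, 24, 30] (size 6, max 30) hi=[30, 36, 44, 45, 45] (size 5, min 30) -> median=30
Step 12: insert 41 -> lo=[3, 5, 21, 21, 24, 30] (size 6, max 30) hi=[30, 36, 41, 44, 45, 45] (size 6, min 30) -> median=30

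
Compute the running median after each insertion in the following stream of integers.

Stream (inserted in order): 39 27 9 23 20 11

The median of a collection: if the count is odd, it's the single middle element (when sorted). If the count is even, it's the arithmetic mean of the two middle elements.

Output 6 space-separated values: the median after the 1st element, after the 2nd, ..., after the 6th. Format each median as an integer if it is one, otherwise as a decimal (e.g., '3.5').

Step 1: insert 39 -> lo=[39] (size 1, max 39) hi=[] (size 0) -> median=39
Step 2: insert 27 -> lo=[27] (size 1, max 27) hi=[39] (size 1, min 39) -> median=33
Step 3: insert 9 -> lo=[9, 27] (size 2, max 27) hi=[39] (size 1, min 39) -> median=27
Step 4: insert 23 -> lo=[9, 23] (size 2, max 23) hi=[27, 39] (size 2, min 27) -> median=25
Step 5: insert 20 -> lo=[9, 20, 23] (size 3, max 23) hi=[27, 39] (size 2, min 27) -> median=23
Step 6: insert 11 -> lo=[9, 11, 20] (size 3, max 20) hi=[23, 27, 39] (size 3, min 23) -> median=21.5

Answer: 39 33 27 25 23 21.5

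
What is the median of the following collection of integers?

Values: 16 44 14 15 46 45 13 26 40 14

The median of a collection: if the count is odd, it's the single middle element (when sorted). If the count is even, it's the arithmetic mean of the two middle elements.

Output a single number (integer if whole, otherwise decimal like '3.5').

Step 1: insert 16 -> lo=[16] (size 1, max 16) hi=[] (size 0) -> median=16
Step 2: insert 44 -> lo=[16] (size 1, max 16) hi=[44] (size 1, min 44) -> median=30
Step 3: insert 14 -> lo=[14, 16] (size 2, max 16) hi=[44] (size 1, min 44) -> median=16
Step 4: insert 15 -> lo=[14, 15] (size 2, max 15) hi=[16, 44] (size 2, min 16) -> median=15.5
Step 5: insert 46 -> lo=[14, 15, 16] (size 3, max 16) hi=[44, 46] (size 2, min 44) -> median=16
Step 6: insert 45 -> lo=[14, 15, 16] (size 3, max 16) hi=[44, 45, 46] (size 3, min 44) -> median=30
Step 7: insert 13 -> lo=[13, 14, 15, 16] (size 4, max 16) hi=[44, 45, 46] (size 3, min 44) -> median=16
Step 8: insert 26 -> lo=[13, 14, 15, 16] (size 4, max 16) hi=[26, 44, 45, 46] (size 4, min 26) -> median=21
Step 9: insert 40 -> lo=[13, 14, 15, 16, 26] (size 5, max 26) hi=[40, 44, 45, 46] (size 4, min 40) -> median=26
Step 10: insert 14 -> lo=[13, 14, 14, 15, 16] (size 5, max 16) hi=[26, 40, 44, 45, 46] (size 5, min 26) -> median=21

Answer: 21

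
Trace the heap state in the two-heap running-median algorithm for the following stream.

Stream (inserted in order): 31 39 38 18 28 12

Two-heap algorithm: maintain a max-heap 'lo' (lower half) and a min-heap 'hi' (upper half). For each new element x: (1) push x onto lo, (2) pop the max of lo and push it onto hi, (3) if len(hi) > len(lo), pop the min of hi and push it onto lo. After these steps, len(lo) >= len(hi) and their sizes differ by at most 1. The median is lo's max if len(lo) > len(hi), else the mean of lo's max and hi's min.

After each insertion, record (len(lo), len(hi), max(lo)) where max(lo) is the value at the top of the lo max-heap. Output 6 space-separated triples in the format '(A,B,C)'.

Answer: (1,0,31) (1,1,31) (2,1,38) (2,2,31) (3,2,31) (3,3,28)

Derivation:
Step 1: insert 31 -> lo=[31] hi=[] -> (len(lo)=1, len(hi)=0, max(lo)=31)
Step 2: insert 39 -> lo=[31] hi=[39] -> (len(lo)=1, len(hi)=1, max(lo)=31)
Step 3: insert 38 -> lo=[31, 38] hi=[39] -> (len(lo)=2, len(hi)=1, max(lo)=38)
Step 4: insert 18 -> lo=[18, 31] hi=[38, 39] -> (len(lo)=2, len(hi)=2, max(lo)=31)
Step 5: insert 28 -> lo=[18, 28, 31] hi=[38, 39] -> (len(lo)=3, len(hi)=2, max(lo)=31)
Step 6: insert 12 -> lo=[12, 18, 28] hi=[31, 38, 39] -> (len(lo)=3, len(hi)=3, max(lo)=28)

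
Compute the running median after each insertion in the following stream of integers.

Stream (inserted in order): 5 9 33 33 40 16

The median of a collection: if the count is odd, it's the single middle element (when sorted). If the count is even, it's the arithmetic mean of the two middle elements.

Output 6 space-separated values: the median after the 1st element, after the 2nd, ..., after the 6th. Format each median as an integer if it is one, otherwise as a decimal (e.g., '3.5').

Answer: 5 7 9 21 33 24.5

Derivation:
Step 1: insert 5 -> lo=[5] (size 1, max 5) hi=[] (size 0) -> median=5
Step 2: insert 9 -> lo=[5] (size 1, max 5) hi=[9] (size 1, min 9) -> median=7
Step 3: insert 33 -> lo=[5, 9] (size 2, max 9) hi=[33] (size 1, min 33) -> median=9
Step 4: insert 33 -> lo=[5, 9] (size 2, max 9) hi=[33, 33] (size 2, min 33) -> median=21
Step 5: insert 40 -> lo=[5, 9, 33] (size 3, max 33) hi=[33, 40] (size 2, min 33) -> median=33
Step 6: insert 16 -> lo=[5, 9, 16] (size 3, max 16) hi=[33, 33, 40] (size 3, min 33) -> median=24.5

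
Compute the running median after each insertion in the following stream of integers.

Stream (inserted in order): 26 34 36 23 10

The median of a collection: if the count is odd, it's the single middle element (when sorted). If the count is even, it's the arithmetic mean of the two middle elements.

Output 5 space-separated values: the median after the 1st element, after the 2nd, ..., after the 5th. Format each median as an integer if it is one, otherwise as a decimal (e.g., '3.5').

Answer: 26 30 34 30 26

Derivation:
Step 1: insert 26 -> lo=[26] (size 1, max 26) hi=[] (size 0) -> median=26
Step 2: insert 34 -> lo=[26] (size 1, max 26) hi=[34] (size 1, min 34) -> median=30
Step 3: insert 36 -> lo=[26, 34] (size 2, max 34) hi=[36] (size 1, min 36) -> median=34
Step 4: insert 23 -> lo=[23, 26] (size 2, max 26) hi=[34, 36] (size 2, min 34) -> median=30
Step 5: insert 10 -> lo=[10, 23, 26] (size 3, max 26) hi=[34, 36] (size 2, min 34) -> median=26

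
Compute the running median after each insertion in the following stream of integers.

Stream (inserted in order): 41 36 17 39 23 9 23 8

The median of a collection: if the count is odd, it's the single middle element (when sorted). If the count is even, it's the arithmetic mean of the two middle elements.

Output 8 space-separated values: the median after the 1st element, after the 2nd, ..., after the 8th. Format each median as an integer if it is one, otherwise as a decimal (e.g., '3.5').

Step 1: insert 41 -> lo=[41] (size 1, max 41) hi=[] (size 0) -> median=41
Step 2: insert 36 -> lo=[36] (size 1, max 36) hi=[41] (size 1, min 41) -> median=38.5
Step 3: insert 17 -> lo=[17, 36] (size 2, max 36) hi=[41] (size 1, min 41) -> median=36
Step 4: insert 39 -> lo=[17, 36] (size 2, max 36) hi=[39, 41] (size 2, min 39) -> median=37.5
Step 5: insert 23 -> lo=[17, 23, 36] (size 3, max 36) hi=[39, 41] (size 2, min 39) -> median=36
Step 6: insert 9 -> lo=[9, 17, 23] (size 3, max 23) hi=[36, 39, 41] (size 3, min 36) -> median=29.5
Step 7: insert 23 -> lo=[9, 17, 23, 23] (size 4, max 23) hi=[36, 39, 41] (size 3, min 36) -> median=23
Step 8: insert 8 -> lo=[8, 9, 17, 23] (size 4, max 23) hi=[23, 36, 39, 41] (size 4, min 23) -> median=23

Answer: 41 38.5 36 37.5 36 29.5 23 23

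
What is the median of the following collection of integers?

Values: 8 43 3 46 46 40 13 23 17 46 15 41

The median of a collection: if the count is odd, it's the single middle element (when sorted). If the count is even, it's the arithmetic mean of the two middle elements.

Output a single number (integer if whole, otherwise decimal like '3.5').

Answer: 31.5

Derivation:
Step 1: insert 8 -> lo=[8] (size 1, max 8) hi=[] (size 0) -> median=8
Step 2: insert 43 -> lo=[8] (size 1, max 8) hi=[43] (size 1, min 43) -> median=25.5
Step 3: insert 3 -> lo=[3, 8] (size 2, max 8) hi=[43] (size 1, min 43) -> median=8
Step 4: insert 46 -> lo=[3, 8] (size 2, max 8) hi=[43, 46] (size 2, min 43) -> median=25.5
Step 5: insert 46 -> lo=[3, 8, 43] (size 3, max 43) hi=[46, 46] (size 2, min 46) -> median=43
Step 6: insert 40 -> lo=[3, 8, 40] (size 3, max 40) hi=[43, 46, 46] (size 3, min 43) -> median=41.5
Step 7: insert 13 -> lo=[3, 8, 13, 40] (size 4, max 40) hi=[43, 46, 46] (size 3, min 43) -> median=40
Step 8: insert 23 -> lo=[3, 8, 13, 23] (size 4, max 23) hi=[40, 43, 46, 46] (size 4, min 40) -> median=31.5
Step 9: insert 17 -> lo=[3, 8, 13, 17, 23] (size 5, max 23) hi=[40, 43, 46, 46] (size 4, min 40) -> median=23
Step 10: insert 46 -> lo=[3, 8, 13, 17, 23] (size 5, max 23) hi=[40, 43, 46, 46, 46] (size 5, min 40) -> median=31.5
Step 11: insert 15 -> lo=[3, 8, 13, 15, 17, 23] (size 6, max 23) hi=[40, 43, 46, 46, 46] (size 5, min 40) -> median=23
Step 12: insert 41 -> lo=[3, 8, 13, 15, 17, 23] (size 6, max 23) hi=[40, 41, 43, 46, 46, 46] (size 6, min 40) -> median=31.5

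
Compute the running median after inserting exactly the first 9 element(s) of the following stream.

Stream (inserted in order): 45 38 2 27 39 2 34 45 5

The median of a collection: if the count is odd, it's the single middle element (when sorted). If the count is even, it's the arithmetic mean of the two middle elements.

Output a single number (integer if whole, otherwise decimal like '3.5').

Answer: 34

Derivation:
Step 1: insert 45 -> lo=[45] (size 1, max 45) hi=[] (size 0) -> median=45
Step 2: insert 38 -> lo=[38] (size 1, max 38) hi=[45] (size 1, min 45) -> median=41.5
Step 3: insert 2 -> lo=[2, 38] (size 2, max 38) hi=[45] (size 1, min 45) -> median=38
Step 4: insert 27 -> lo=[2, 27] (size 2, max 27) hi=[38, 45] (size 2, min 38) -> median=32.5
Step 5: insert 39 -> lo=[2, 27, 38] (size 3, max 38) hi=[39, 45] (size 2, min 39) -> median=38
Step 6: insert 2 -> lo=[2, 2, 27] (size 3, max 27) hi=[38, 39, 45] (size 3, min 38) -> median=32.5
Step 7: insert 34 -> lo=[2, 2, 27, 34] (size 4, max 34) hi=[38, 39, 45] (size 3, min 38) -> median=34
Step 8: insert 45 -> lo=[2, 2, 27, 34] (size 4, max 34) hi=[38, 39, 45, 45] (size 4, min 38) -> median=36
Step 9: insert 5 -> lo=[2, 2, 5, 27, 34] (size 5, max 34) hi=[38, 39, 45, 45] (size 4, min 38) -> median=34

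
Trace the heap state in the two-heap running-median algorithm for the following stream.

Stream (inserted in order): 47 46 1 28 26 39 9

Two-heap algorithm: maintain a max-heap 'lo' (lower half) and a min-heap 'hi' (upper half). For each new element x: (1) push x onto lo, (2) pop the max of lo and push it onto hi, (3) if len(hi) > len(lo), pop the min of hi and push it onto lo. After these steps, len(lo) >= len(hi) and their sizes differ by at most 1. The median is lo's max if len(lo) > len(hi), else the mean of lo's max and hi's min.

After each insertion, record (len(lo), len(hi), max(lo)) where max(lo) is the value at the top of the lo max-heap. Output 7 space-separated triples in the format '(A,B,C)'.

Step 1: insert 47 -> lo=[47] hi=[] -> (len(lo)=1, len(hi)=0, max(lo)=47)
Step 2: insert 46 -> lo=[46] hi=[47] -> (len(lo)=1, len(hi)=1, max(lo)=46)
Step 3: insert 1 -> lo=[1, 46] hi=[47] -> (len(lo)=2, len(hi)=1, max(lo)=46)
Step 4: insert 28 -> lo=[1, 28] hi=[46, 47] -> (len(lo)=2, len(hi)=2, max(lo)=28)
Step 5: insert 26 -> lo=[1, 26, 28] hi=[46, 47] -> (len(lo)=3, len(hi)=2, max(lo)=28)
Step 6: insert 39 -> lo=[1, 26, 28] hi=[39, 46, 47] -> (len(lo)=3, len(hi)=3, max(lo)=28)
Step 7: insert 9 -> lo=[1, 9, 26, 28] hi=[39, 46, 47] -> (len(lo)=4, len(hi)=3, max(lo)=28)

Answer: (1,0,47) (1,1,46) (2,1,46) (2,2,28) (3,2,28) (3,3,28) (4,3,28)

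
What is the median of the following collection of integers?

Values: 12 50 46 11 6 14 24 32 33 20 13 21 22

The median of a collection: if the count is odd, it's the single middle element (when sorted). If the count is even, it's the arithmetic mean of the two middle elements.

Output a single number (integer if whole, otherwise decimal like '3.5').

Step 1: insert 12 -> lo=[12] (size 1, max 12) hi=[] (size 0) -> median=12
Step 2: insert 50 -> lo=[12] (size 1, max 12) hi=[50] (size 1, min 50) -> median=31
Step 3: insert 46 -> lo=[12, 46] (size 2, max 46) hi=[50] (size 1, min 50) -> median=46
Step 4: insert 11 -> lo=[11, 12] (size 2, max 12) hi=[46, 50] (size 2, min 46) -> median=29
Step 5: insert 6 -> lo=[6, 11, 12] (size 3, max 12) hi=[46, 50] (size 2, min 46) -> median=12
Step 6: insert 14 -> lo=[6, 11, 12] (size 3, max 12) hi=[14, 46, 50] (size 3, min 14) -> median=13
Step 7: insert 24 -> lo=[6, 11, 12, 14] (size 4, max 14) hi=[24, 46, 50] (size 3, min 24) -> median=14
Step 8: insert 32 -> lo=[6, 11, 12, 14] (size 4, max 14) hi=[24, 32, 46, 50] (size 4, min 24) -> median=19
Step 9: insert 33 -> lo=[6, 11, 12, 14, 24] (size 5, max 24) hi=[32, 33, 46, 50] (size 4, min 32) -> median=24
Step 10: insert 20 -> lo=[6, 11, 12, 14, 20] (size 5, max 20) hi=[24, 32, 33, 46, 50] (size 5, min 24) -> median=22
Step 11: insert 13 -> lo=[6, 11, 12, 13, 14, 20] (size 6, max 20) hi=[24, 32, 33, 46, 50] (size 5, min 24) -> median=20
Step 12: insert 21 -> lo=[6, 11, 12, 13, 14, 20] (size 6, max 20) hi=[21, 24, 32, 33, 46, 50] (size 6, min 21) -> median=20.5
Step 13: insert 22 -> lo=[6, 11, 12, 13, 14, 20, 21] (size 7, max 21) hi=[22, 24, 32, 33, 46, 50] (size 6, min 22) -> median=21

Answer: 21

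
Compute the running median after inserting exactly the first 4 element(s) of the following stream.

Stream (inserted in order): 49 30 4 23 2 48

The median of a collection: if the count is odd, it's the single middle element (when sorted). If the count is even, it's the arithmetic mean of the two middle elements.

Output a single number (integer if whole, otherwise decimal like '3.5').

Answer: 26.5

Derivation:
Step 1: insert 49 -> lo=[49] (size 1, max 49) hi=[] (size 0) -> median=49
Step 2: insert 30 -> lo=[30] (size 1, max 30) hi=[49] (size 1, min 49) -> median=39.5
Step 3: insert 4 -> lo=[4, 30] (size 2, max 30) hi=[49] (size 1, min 49) -> median=30
Step 4: insert 23 -> lo=[4, 23] (size 2, max 23) hi=[30, 49] (size 2, min 30) -> median=26.5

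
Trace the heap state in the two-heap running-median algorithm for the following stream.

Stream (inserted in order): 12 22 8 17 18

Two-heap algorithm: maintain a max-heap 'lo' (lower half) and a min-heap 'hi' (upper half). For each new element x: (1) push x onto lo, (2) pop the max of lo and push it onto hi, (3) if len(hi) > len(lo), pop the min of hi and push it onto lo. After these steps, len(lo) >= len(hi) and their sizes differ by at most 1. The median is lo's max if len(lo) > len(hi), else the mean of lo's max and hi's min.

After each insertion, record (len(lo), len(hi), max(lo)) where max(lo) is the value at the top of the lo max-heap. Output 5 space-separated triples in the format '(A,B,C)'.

Step 1: insert 12 -> lo=[12] hi=[] -> (len(lo)=1, len(hi)=0, max(lo)=12)
Step 2: insert 22 -> lo=[12] hi=[22] -> (len(lo)=1, len(hi)=1, max(lo)=12)
Step 3: insert 8 -> lo=[8, 12] hi=[22] -> (len(lo)=2, len(hi)=1, max(lo)=12)
Step 4: insert 17 -> lo=[8, 12] hi=[17, 22] -> (len(lo)=2, len(hi)=2, max(lo)=12)
Step 5: insert 18 -> lo=[8, 12, 17] hi=[18, 22] -> (len(lo)=3, len(hi)=2, max(lo)=17)

Answer: (1,0,12) (1,1,12) (2,1,12) (2,2,12) (3,2,17)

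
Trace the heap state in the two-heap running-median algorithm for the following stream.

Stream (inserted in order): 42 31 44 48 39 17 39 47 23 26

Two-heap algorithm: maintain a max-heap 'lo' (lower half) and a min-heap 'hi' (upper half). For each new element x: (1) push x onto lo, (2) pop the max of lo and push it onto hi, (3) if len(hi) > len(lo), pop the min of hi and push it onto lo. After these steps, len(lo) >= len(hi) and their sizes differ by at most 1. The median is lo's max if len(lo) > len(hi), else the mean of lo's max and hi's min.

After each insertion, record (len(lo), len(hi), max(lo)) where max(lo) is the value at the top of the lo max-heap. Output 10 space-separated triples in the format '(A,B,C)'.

Answer: (1,0,42) (1,1,31) (2,1,42) (2,2,42) (3,2,42) (3,3,39) (4,3,39) (4,4,39) (5,4,39) (5,5,39)

Derivation:
Step 1: insert 42 -> lo=[42] hi=[] -> (len(lo)=1, len(hi)=0, max(lo)=42)
Step 2: insert 31 -> lo=[31] hi=[42] -> (len(lo)=1, len(hi)=1, max(lo)=31)
Step 3: insert 44 -> lo=[31, 42] hi=[44] -> (len(lo)=2, len(hi)=1, max(lo)=42)
Step 4: insert 48 -> lo=[31, 42] hi=[44, 48] -> (len(lo)=2, len(hi)=2, max(lo)=42)
Step 5: insert 39 -> lo=[31, 39, 42] hi=[44, 48] -> (len(lo)=3, len(hi)=2, max(lo)=42)
Step 6: insert 17 -> lo=[17, 31, 39] hi=[42, 44, 48] -> (len(lo)=3, len(hi)=3, max(lo)=39)
Step 7: insert 39 -> lo=[17, 31, 39, 39] hi=[42, 44, 48] -> (len(lo)=4, len(hi)=3, max(lo)=39)
Step 8: insert 47 -> lo=[17, 31, 39, 39] hi=[42, 44, 47, 48] -> (len(lo)=4, len(hi)=4, max(lo)=39)
Step 9: insert 23 -> lo=[17, 23, 31, 39, 39] hi=[42, 44, 47, 48] -> (len(lo)=5, len(hi)=4, max(lo)=39)
Step 10: insert 26 -> lo=[17, 23, 26, 31, 39] hi=[39, 42, 44, 47, 48] -> (len(lo)=5, len(hi)=5, max(lo)=39)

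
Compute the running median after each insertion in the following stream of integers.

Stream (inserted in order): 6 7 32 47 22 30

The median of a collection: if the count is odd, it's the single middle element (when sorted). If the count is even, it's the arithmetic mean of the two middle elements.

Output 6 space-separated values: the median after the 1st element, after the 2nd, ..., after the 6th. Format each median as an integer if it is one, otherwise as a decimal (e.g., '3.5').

Answer: 6 6.5 7 19.5 22 26

Derivation:
Step 1: insert 6 -> lo=[6] (size 1, max 6) hi=[] (size 0) -> median=6
Step 2: insert 7 -> lo=[6] (size 1, max 6) hi=[7] (size 1, min 7) -> median=6.5
Step 3: insert 32 -> lo=[6, 7] (size 2, max 7) hi=[32] (size 1, min 32) -> median=7
Step 4: insert 47 -> lo=[6, 7] (size 2, max 7) hi=[32, 47] (size 2, min 32) -> median=19.5
Step 5: insert 22 -> lo=[6, 7, 22] (size 3, max 22) hi=[32, 47] (size 2, min 32) -> median=22
Step 6: insert 30 -> lo=[6, 7, 22] (size 3, max 22) hi=[30, 32, 47] (size 3, min 30) -> median=26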